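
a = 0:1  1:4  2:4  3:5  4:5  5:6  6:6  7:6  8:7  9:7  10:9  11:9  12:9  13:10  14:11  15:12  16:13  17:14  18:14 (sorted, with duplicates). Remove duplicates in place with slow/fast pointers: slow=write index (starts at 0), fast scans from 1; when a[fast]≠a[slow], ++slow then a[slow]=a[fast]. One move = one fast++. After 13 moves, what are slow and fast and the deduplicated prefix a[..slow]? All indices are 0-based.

slow=0 fast=1: a[fast]=4≠a[slow]=1 write a[1]=4, slow++,fast++
slow=1 fast=2: a[fast]=4=a[slow] dup, fast++
slow=1 fast=3: a[fast]=5≠a[slow]=4 write a[2]=5, slow++,fast++
slow=2 fast=4: a[fast]=5=a[slow] dup, fast++
slow=2 fast=5: a[fast]=6≠a[slow]=5 write a[3]=6, slow++,fast++
slow=3 fast=6: a[fast]=6=a[slow] dup, fast++
slow=3 fast=7: a[fast]=6=a[slow] dup, fast++
slow=3 fast=8: a[fast]=7≠a[slow]=6 write a[4]=7, slow++,fast++
slow=4 fast=9: a[fast]=7=a[slow] dup, fast++
slow=4 fast=10: a[fast]=9≠a[slow]=7 write a[5]=9, slow++,fast++
slow=5 fast=11: a[fast]=9=a[slow] dup, fast++
slow=5 fast=12: a[fast]=9=a[slow] dup, fast++
slow=5 fast=13: a[fast]=10≠a[slow]=9 write a[6]=10, slow++,fast++

slow=6, fast=14, prefix=[1, 4, 5, 6, 7, 9, 10]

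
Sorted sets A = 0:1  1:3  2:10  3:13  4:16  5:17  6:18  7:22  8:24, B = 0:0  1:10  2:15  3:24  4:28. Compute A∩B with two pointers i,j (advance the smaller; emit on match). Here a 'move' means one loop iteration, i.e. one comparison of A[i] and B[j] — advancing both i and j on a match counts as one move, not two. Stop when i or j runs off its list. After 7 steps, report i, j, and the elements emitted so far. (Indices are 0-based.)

[i=0,j=0] 1>0 → j++
[i=0,j=1] 1<10 → i++
[i=1,j=1] 3<10 → i++
[i=2,j=1] 10==10 emit → i++,j++
[i=3,j=2] 13<15 → i++
[i=4,j=2] 16>15 → j++
[i=4,j=3] 16<24 → i++

i=5, j=3, emitted=[10]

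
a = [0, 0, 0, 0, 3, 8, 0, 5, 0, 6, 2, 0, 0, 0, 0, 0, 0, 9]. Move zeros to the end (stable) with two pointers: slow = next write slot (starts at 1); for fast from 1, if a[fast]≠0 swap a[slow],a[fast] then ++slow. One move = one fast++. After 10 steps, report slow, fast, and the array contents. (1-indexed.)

slow=5, fast=11, a=[3, 8, 5, 6, 0, 0, 0, 0, 0, 0, 2, 0, 0, 0, 0, 0, 0, 9]

(s=1,f=1) a[fast]=0 → fast++
(s=1,f=2) a[fast]=0 → fast++
(s=1,f=3) a[fast]=0 → fast++
(s=1,f=4) a[fast]=0 → fast++
(s=1,f=5) a[fast]=3≠0 swap→a[1]=3 → slow++,fast++
(s=2,f=6) a[fast]=8≠0 swap→a[2]=8 → slow++,fast++
(s=3,f=7) a[fast]=0 → fast++
(s=3,f=8) a[fast]=5≠0 swap→a[3]=5 → slow++,fast++
(s=4,f=9) a[fast]=0 → fast++
(s=4,f=10) a[fast]=6≠0 swap→a[4]=6 → slow++,fast++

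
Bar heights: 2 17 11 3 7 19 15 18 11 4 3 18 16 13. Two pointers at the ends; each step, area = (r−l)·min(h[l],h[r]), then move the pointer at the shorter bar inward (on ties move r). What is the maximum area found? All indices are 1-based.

max area = 176

[1,14] min(2,13)*13=26 best=26 * → l++
[2,14] min(17,13)*12=156 best=156 * → r--
[2,13] min(17,16)*11=176 best=176 * → r--
[2,12] min(17,18)*10=170 best=176 → l++
[3,12] min(11,18)*9=99 best=176 → l++
[4,12] min(3,18)*8=24 best=176 → l++
[5,12] min(7,18)*7=49 best=176 → l++
[6,12] min(19,18)*6=108 best=176 → r--
[6,11] min(19,3)*5=15 best=176 → r--
[6,10] min(19,4)*4=16 best=176 → r--
[6,9] min(19,11)*3=33 best=176 → r--
[6,8] min(19,18)*2=36 best=176 → r--
[6,7] min(19,15)*1=15 best=176 → r--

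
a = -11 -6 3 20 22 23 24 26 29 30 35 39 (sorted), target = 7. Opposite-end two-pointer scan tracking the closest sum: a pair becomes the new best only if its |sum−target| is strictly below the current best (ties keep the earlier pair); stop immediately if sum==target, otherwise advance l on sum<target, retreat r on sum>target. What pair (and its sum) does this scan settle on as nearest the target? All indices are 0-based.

pair (-11, 20) with sum 9 (|Δ|=2)

l=0 r=11: -11+39=28 d=21 *, r--
l=0 r=10: -11+35=24 d=17 *, r--
l=0 r=9: -11+30=19 d=12 *, r--
l=0 r=8: -11+29=18 d=11 *, r--
l=0 r=7: -11+26=15 d=8 *, r--
l=0 r=6: -11+24=13 d=6 *, r--
l=0 r=5: -11+23=12 d=5 *, r--
l=0 r=4: -11+22=11 d=4 *, r--
l=0 r=3: -11+20=9 d=2 *, r--
l=0 r=2: -11+3=-8 d=15, l++
l=1 r=2: -6+3=-3 d=10, l++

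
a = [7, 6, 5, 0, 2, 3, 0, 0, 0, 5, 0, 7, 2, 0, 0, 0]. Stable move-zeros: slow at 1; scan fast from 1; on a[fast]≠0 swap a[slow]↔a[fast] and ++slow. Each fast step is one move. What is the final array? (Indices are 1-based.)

[7, 6, 5, 2, 3, 5, 7, 2, 0, 0, 0, 0, 0, 0, 0, 0]

slow=1 fast=1: a[fast]=7≠0 swap→a[1]=7, slow++,fast++
slow=2 fast=2: a[fast]=6≠0 swap→a[2]=6, slow++,fast++
slow=3 fast=3: a[fast]=5≠0 swap→a[3]=5, slow++,fast++
slow=4 fast=4: a[fast]=0, fast++
slow=4 fast=5: a[fast]=2≠0 swap→a[4]=2, slow++,fast++
slow=5 fast=6: a[fast]=3≠0 swap→a[5]=3, slow++,fast++
slow=6 fast=7: a[fast]=0, fast++
slow=6 fast=8: a[fast]=0, fast++
slow=6 fast=9: a[fast]=0, fast++
slow=6 fast=10: a[fast]=5≠0 swap→a[6]=5, slow++,fast++
slow=7 fast=11: a[fast]=0, fast++
slow=7 fast=12: a[fast]=7≠0 swap→a[7]=7, slow++,fast++
slow=8 fast=13: a[fast]=2≠0 swap→a[8]=2, slow++,fast++
slow=9 fast=14: a[fast]=0, fast++
slow=9 fast=15: a[fast]=0, fast++
slow=9 fast=16: a[fast]=0, fast++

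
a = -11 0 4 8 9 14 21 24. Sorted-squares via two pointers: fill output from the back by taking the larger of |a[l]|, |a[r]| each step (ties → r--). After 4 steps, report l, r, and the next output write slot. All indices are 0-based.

l=0 r=7: |-11|<=|24| out[7]=576, r--
l=0 r=6: |-11|<=|21| out[6]=441, r--
l=0 r=5: |-11|<=|14| out[5]=196, r--
l=0 r=4: |-11|>|9| out[4]=121, l++

l=1, r=4, next write slot=3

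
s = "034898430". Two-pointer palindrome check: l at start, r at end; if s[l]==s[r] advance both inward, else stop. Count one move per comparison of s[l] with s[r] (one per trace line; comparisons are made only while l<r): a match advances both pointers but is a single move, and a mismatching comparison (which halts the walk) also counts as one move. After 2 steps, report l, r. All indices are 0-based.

l=0 r=8: '0'=='0', l++,r--
l=1 r=7: '3'=='3', l++,r--

l=2, r=6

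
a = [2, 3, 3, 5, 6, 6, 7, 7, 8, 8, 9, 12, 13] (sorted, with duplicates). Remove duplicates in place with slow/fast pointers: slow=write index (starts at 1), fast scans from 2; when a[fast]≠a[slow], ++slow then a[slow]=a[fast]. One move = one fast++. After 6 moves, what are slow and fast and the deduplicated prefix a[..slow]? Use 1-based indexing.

slow=5, fast=8, prefix=[2, 3, 5, 6, 7]

(s=1,f=2) a[fast]=3≠a[slow]=2 write a[2]=3 → slow++,fast++
(s=2,f=3) a[fast]=3=a[slow] dup → fast++
(s=2,f=4) a[fast]=5≠a[slow]=3 write a[3]=5 → slow++,fast++
(s=3,f=5) a[fast]=6≠a[slow]=5 write a[4]=6 → slow++,fast++
(s=4,f=6) a[fast]=6=a[slow] dup → fast++
(s=4,f=7) a[fast]=7≠a[slow]=6 write a[5]=7 → slow++,fast++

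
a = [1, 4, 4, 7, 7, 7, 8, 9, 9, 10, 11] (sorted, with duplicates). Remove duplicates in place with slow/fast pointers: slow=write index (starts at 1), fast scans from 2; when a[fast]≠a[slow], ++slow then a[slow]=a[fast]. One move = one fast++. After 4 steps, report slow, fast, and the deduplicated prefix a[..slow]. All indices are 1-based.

slow=1 fast=2: a[fast]=4≠a[slow]=1 write a[2]=4, slow++,fast++
slow=2 fast=3: a[fast]=4=a[slow] dup, fast++
slow=2 fast=4: a[fast]=7≠a[slow]=4 write a[3]=7, slow++,fast++
slow=3 fast=5: a[fast]=7=a[slow] dup, fast++

slow=3, fast=6, prefix=[1, 4, 7]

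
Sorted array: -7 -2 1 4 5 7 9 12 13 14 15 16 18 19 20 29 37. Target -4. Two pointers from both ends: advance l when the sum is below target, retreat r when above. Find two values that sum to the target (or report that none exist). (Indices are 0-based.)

[0,16] -7+37=30 >-4 → r--
[0,15] -7+29=22 >-4 → r--
[0,14] -7+20=13 >-4 → r--
[0,13] -7+19=12 >-4 → r--
[0,12] -7+18=11 >-4 → r--
[0,11] -7+16=9 >-4 → r--
[0,10] -7+15=8 >-4 → r--
[0,9] -7+14=7 >-4 → r--
[0,8] -7+13=6 >-4 → r--
[0,7] -7+12=5 >-4 → r--
[0,6] -7+9=2 >-4 → r--
[0,5] -7+7=0 >-4 → r--
[0,4] -7+5=-2 >-4 → r--
[0,3] -7+4=-3 >-4 → r--
[0,2] -7+1=-6 <-4 → l++
[1,2] -2+1=-1 >-4 → r--

no pair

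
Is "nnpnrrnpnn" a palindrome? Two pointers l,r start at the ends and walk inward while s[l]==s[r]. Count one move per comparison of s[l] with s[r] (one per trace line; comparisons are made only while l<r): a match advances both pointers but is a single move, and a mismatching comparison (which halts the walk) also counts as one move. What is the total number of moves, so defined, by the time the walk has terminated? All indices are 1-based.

5 moves

[1,10] 'n'=='n' → l++,r--
[2,9] 'n'=='n' → l++,r--
[3,8] 'p'=='p' → l++,r--
[4,7] 'n'=='n' → l++,r--
[5,6] 'r'=='r' → l++,r--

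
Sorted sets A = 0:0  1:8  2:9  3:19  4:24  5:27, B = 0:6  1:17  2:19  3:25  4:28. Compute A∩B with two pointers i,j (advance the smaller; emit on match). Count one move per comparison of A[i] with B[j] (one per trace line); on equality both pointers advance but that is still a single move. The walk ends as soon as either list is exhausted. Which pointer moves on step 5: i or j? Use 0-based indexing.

j

i=0 j=0: 0<6, i++
i=1 j=0: 8>6, j++
i=1 j=1: 8<17, i++
i=2 j=1: 9<17, i++
i=3 j=1: 19>17, j++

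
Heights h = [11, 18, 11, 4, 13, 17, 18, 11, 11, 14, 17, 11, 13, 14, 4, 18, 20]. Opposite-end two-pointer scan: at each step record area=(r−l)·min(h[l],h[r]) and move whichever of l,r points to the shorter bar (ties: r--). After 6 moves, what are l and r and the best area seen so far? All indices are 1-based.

l=7, r=17, best area=270

[1,17] min(11,20)*16=176 best=176 * → l++
[2,17] min(18,20)*15=270 best=270 * → l++
[3,17] min(11,20)*14=154 best=270 → l++
[4,17] min(4,20)*13=52 best=270 → l++
[5,17] min(13,20)*12=156 best=270 → l++
[6,17] min(17,20)*11=187 best=270 → l++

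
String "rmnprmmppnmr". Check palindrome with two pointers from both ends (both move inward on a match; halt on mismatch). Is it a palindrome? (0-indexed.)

not a palindrome (mismatch at 4,7)

l=0 r=11: 'r'=='r', l++,r--
l=1 r=10: 'm'=='m', l++,r--
l=2 r=9: 'n'=='n', l++,r--
l=3 r=8: 'p'=='p', l++,r--
l=4 r=7: 'r'!='p', stop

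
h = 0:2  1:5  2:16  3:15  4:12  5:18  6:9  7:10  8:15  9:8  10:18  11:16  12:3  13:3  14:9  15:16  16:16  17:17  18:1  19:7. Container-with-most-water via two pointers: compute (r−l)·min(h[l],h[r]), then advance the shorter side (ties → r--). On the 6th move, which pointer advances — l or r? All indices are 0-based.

l=0 r=19: min(2,7)*19=38 best=38 *, l++
l=1 r=19: min(5,7)*18=90 best=90 *, l++
l=2 r=19: min(16,7)*17=119 best=119 *, r--
l=2 r=18: min(16,1)*16=16 best=119, r--
l=2 r=17: min(16,17)*15=240 best=240 *, l++
l=3 r=17: min(15,17)*14=210 best=240, l++

l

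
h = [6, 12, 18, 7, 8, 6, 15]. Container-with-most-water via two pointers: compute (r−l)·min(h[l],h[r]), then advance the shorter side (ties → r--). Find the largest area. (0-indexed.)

max area = 60

l=0 r=6: min(6,15)*6=36 best=36 *, l++
l=1 r=6: min(12,15)*5=60 best=60 *, l++
l=2 r=6: min(18,15)*4=60 best=60, r--
l=2 r=5: min(18,6)*3=18 best=60, r--
l=2 r=4: min(18,8)*2=16 best=60, r--
l=2 r=3: min(18,7)*1=7 best=60, r--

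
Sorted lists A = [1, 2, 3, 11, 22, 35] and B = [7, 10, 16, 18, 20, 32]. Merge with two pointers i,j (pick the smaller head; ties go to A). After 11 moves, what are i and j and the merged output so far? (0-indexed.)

i=5, j=6, merged so far=[1, 2, 3, 7, 10, 11, 16, 18, 20, 22, 32]

i=0 j=0: A[i]=1<=B[j]=7 take 1, i++
i=1 j=0: A[i]=2<=B[j]=7 take 2, i++
i=2 j=0: A[i]=3<=B[j]=7 take 3, i++
i=3 j=0: A[i]=11>B[j]=7 take 7, j++
i=3 j=1: A[i]=11>B[j]=10 take 10, j++
i=3 j=2: A[i]=11<=B[j]=16 take 11, i++
i=4 j=2: A[i]=22>B[j]=16 take 16, j++
i=4 j=3: A[i]=22>B[j]=18 take 18, j++
i=4 j=4: A[i]=22>B[j]=20 take 20, j++
i=4 j=5: A[i]=22<=B[j]=32 take 22, i++
i=5 j=5: A[i]=35>B[j]=32 take 32, j++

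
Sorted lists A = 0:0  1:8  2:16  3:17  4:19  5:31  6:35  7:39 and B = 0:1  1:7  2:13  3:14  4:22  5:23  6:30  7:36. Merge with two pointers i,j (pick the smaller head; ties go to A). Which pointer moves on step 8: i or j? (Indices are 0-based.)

i=0 j=0: A[i]=0<=B[j]=1 take 0, i++
i=1 j=0: A[i]=8>B[j]=1 take 1, j++
i=1 j=1: A[i]=8>B[j]=7 take 7, j++
i=1 j=2: A[i]=8<=B[j]=13 take 8, i++
i=2 j=2: A[i]=16>B[j]=13 take 13, j++
i=2 j=3: A[i]=16>B[j]=14 take 14, j++
i=2 j=4: A[i]=16<=B[j]=22 take 16, i++
i=3 j=4: A[i]=17<=B[j]=22 take 17, i++

i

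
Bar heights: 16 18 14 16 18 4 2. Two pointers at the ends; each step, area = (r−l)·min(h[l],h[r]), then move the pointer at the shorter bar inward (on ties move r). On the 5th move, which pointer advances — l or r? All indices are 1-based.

l=1 r=7: min(16,2)*6=12 best=12 *, r--
l=1 r=6: min(16,4)*5=20 best=20 *, r--
l=1 r=5: min(16,18)*4=64 best=64 *, l++
l=2 r=5: min(18,18)*3=54 best=64, r--
l=2 r=4: min(18,16)*2=32 best=64, r--

r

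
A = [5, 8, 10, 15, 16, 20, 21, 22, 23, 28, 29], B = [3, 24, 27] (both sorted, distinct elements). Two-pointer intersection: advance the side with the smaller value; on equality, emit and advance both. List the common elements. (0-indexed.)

i=0 j=0: 5>3, j++
i=0 j=1: 5<24, i++
i=1 j=1: 8<24, i++
i=2 j=1: 10<24, i++
i=3 j=1: 15<24, i++
i=4 j=1: 16<24, i++
i=5 j=1: 20<24, i++
i=6 j=1: 21<24, i++
i=7 j=1: 22<24, i++
i=8 j=1: 23<24, i++
i=9 j=1: 28>24, j++
i=9 j=2: 28>27, j++

intersection = []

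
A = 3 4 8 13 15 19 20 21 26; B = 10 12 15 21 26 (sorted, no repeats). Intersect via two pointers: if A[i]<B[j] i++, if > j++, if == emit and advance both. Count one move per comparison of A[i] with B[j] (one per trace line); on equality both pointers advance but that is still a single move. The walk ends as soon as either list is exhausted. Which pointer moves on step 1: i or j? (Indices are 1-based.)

i

i=1 j=1: 3<10, i++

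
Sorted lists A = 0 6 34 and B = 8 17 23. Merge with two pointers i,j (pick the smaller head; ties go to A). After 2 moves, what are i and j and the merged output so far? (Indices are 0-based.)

[i=0,j=0] A[i]=0<=B[j]=8 take 0 → i++
[i=1,j=0] A[i]=6<=B[j]=8 take 6 → i++

i=2, j=0, merged so far=[0, 6]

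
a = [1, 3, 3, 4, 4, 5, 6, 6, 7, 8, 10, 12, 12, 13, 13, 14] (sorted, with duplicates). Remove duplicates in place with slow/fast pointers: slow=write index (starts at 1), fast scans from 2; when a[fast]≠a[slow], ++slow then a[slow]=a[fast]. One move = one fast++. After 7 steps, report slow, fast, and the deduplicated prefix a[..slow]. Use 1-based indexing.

slow=5, fast=9, prefix=[1, 3, 4, 5, 6]

(s=1,f=2) a[fast]=3≠a[slow]=1 write a[2]=3 → slow++,fast++
(s=2,f=3) a[fast]=3=a[slow] dup → fast++
(s=2,f=4) a[fast]=4≠a[slow]=3 write a[3]=4 → slow++,fast++
(s=3,f=5) a[fast]=4=a[slow] dup → fast++
(s=3,f=6) a[fast]=5≠a[slow]=4 write a[4]=5 → slow++,fast++
(s=4,f=7) a[fast]=6≠a[slow]=5 write a[5]=6 → slow++,fast++
(s=5,f=8) a[fast]=6=a[slow] dup → fast++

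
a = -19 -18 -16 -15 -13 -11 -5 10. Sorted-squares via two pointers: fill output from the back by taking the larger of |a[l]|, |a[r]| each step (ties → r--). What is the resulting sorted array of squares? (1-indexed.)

[25, 100, 121, 169, 225, 256, 324, 361]

l=1 r=8: |-19|>|10| out[8]=361, l++
l=2 r=8: |-18|>|10| out[7]=324, l++
l=3 r=8: |-16|>|10| out[6]=256, l++
l=4 r=8: |-15|>|10| out[5]=225, l++
l=5 r=8: |-13|>|10| out[4]=169, l++
l=6 r=8: |-11|>|10| out[3]=121, l++
l=7 r=8: |-5|<=|10| out[2]=100, r--
l=7 r=7: |-5|<=|-5| out[1]=25, r--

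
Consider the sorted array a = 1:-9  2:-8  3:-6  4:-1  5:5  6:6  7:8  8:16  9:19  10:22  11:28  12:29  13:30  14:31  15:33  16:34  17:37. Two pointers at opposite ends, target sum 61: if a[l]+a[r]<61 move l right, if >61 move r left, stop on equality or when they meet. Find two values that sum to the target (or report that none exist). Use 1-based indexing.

(28, 33)

[1,17] -9+37=28 <61 → l++
[2,17] -8+37=29 <61 → l++
[3,17] -6+37=31 <61 → l++
[4,17] -1+37=36 <61 → l++
[5,17] 5+37=42 <61 → l++
[6,17] 6+37=43 <61 → l++
[7,17] 8+37=45 <61 → l++
[8,17] 16+37=53 <61 → l++
[9,17] 19+37=56 <61 → l++
[10,17] 22+37=59 <61 → l++
[11,17] 28+37=65 >61 → r--
[11,16] 28+34=62 >61 → r--
[11,15] 28+33=61 → found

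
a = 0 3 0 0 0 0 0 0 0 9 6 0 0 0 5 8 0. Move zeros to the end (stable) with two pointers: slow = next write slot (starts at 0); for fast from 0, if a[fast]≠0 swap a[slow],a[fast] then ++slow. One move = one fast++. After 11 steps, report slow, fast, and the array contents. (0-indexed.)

slow=3, fast=11, a=[3, 9, 6, 0, 0, 0, 0, 0, 0, 0, 0, 0, 0, 0, 5, 8, 0]

slow=0 fast=0: a[fast]=0, fast++
slow=0 fast=1: a[fast]=3≠0 swap→a[0]=3, slow++,fast++
slow=1 fast=2: a[fast]=0, fast++
slow=1 fast=3: a[fast]=0, fast++
slow=1 fast=4: a[fast]=0, fast++
slow=1 fast=5: a[fast]=0, fast++
slow=1 fast=6: a[fast]=0, fast++
slow=1 fast=7: a[fast]=0, fast++
slow=1 fast=8: a[fast]=0, fast++
slow=1 fast=9: a[fast]=9≠0 swap→a[1]=9, slow++,fast++
slow=2 fast=10: a[fast]=6≠0 swap→a[2]=6, slow++,fast++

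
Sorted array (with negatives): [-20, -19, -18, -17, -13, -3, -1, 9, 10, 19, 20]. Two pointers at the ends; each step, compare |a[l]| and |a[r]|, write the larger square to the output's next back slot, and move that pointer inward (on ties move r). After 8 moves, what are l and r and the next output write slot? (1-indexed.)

l=6, r=8, next write slot=3

[1,11] |-20|<=|20| out[11]=400 → r--
[1,10] |-20|>|19| out[10]=400 → l++
[2,10] |-19|<=|19| out[9]=361 → r--
[2,9] |-19|>|10| out[8]=361 → l++
[3,9] |-18|>|10| out[7]=324 → l++
[4,9] |-17|>|10| out[6]=289 → l++
[5,9] |-13|>|10| out[5]=169 → l++
[6,9] |-3|<=|10| out[4]=100 → r--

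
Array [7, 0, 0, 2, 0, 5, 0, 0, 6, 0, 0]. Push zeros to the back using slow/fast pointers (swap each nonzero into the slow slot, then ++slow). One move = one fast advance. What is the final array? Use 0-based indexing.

[7, 2, 5, 6, 0, 0, 0, 0, 0, 0, 0]

slow=0 fast=0: a[fast]=7≠0 swap→a[0]=7, slow++,fast++
slow=1 fast=1: a[fast]=0, fast++
slow=1 fast=2: a[fast]=0, fast++
slow=1 fast=3: a[fast]=2≠0 swap→a[1]=2, slow++,fast++
slow=2 fast=4: a[fast]=0, fast++
slow=2 fast=5: a[fast]=5≠0 swap→a[2]=5, slow++,fast++
slow=3 fast=6: a[fast]=0, fast++
slow=3 fast=7: a[fast]=0, fast++
slow=3 fast=8: a[fast]=6≠0 swap→a[3]=6, slow++,fast++
slow=4 fast=9: a[fast]=0, fast++
slow=4 fast=10: a[fast]=0, fast++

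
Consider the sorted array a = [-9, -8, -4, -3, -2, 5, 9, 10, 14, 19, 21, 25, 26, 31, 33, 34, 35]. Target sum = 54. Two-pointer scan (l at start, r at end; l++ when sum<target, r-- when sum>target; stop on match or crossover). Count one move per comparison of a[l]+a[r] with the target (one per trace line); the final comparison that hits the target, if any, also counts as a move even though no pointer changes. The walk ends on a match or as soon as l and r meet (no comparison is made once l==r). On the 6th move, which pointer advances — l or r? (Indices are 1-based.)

l

[1,17] -9+35=26 <54 → l++
[2,17] -8+35=27 <54 → l++
[3,17] -4+35=31 <54 → l++
[4,17] -3+35=32 <54 → l++
[5,17] -2+35=33 <54 → l++
[6,17] 5+35=40 <54 → l++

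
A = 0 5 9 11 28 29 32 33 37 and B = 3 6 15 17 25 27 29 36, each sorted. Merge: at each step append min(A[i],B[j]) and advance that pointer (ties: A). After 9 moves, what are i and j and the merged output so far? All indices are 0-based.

[i=0,j=0] A[i]=0<=B[j]=3 take 0 → i++
[i=1,j=0] A[i]=5>B[j]=3 take 3 → j++
[i=1,j=1] A[i]=5<=B[j]=6 take 5 → i++
[i=2,j=1] A[i]=9>B[j]=6 take 6 → j++
[i=2,j=2] A[i]=9<=B[j]=15 take 9 → i++
[i=3,j=2] A[i]=11<=B[j]=15 take 11 → i++
[i=4,j=2] A[i]=28>B[j]=15 take 15 → j++
[i=4,j=3] A[i]=28>B[j]=17 take 17 → j++
[i=4,j=4] A[i]=28>B[j]=25 take 25 → j++

i=4, j=5, merged so far=[0, 3, 5, 6, 9, 11, 15, 17, 25]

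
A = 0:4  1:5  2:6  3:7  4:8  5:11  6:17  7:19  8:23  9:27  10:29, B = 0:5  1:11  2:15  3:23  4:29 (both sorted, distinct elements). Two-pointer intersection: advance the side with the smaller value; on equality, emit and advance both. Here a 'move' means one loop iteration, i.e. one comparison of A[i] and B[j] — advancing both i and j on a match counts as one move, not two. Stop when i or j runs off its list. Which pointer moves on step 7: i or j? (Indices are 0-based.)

[i=0,j=0] 4<5 → i++
[i=1,j=0] 5==5 emit → i++,j++
[i=2,j=1] 6<11 → i++
[i=3,j=1] 7<11 → i++
[i=4,j=1] 8<11 → i++
[i=5,j=1] 11==11 emit → i++,j++
[i=6,j=2] 17>15 → j++

j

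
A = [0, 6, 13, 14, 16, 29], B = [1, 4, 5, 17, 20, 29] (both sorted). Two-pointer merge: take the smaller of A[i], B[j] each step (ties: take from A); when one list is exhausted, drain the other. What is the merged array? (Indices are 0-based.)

[0, 1, 4, 5, 6, 13, 14, 16, 17, 20, 29, 29]

[i=0,j=0] A[i]=0<=B[j]=1 take 0 → i++
[i=1,j=0] A[i]=6>B[j]=1 take 1 → j++
[i=1,j=1] A[i]=6>B[j]=4 take 4 → j++
[i=1,j=2] A[i]=6>B[j]=5 take 5 → j++
[i=1,j=3] A[i]=6<=B[j]=17 take 6 → i++
[i=2,j=3] A[i]=13<=B[j]=17 take 13 → i++
[i=3,j=3] A[i]=14<=B[j]=17 take 14 → i++
[i=4,j=3] A[i]=16<=B[j]=17 take 16 → i++
[i=5,j=3] A[i]=29>B[j]=17 take 17 → j++
[i=5,j=4] A[i]=29>B[j]=20 take 20 → j++
[i=5,j=5] A[i]=29<=B[j]=29 take 29 → i++
[i=6,j=5] A done, take B[j]=29 → j++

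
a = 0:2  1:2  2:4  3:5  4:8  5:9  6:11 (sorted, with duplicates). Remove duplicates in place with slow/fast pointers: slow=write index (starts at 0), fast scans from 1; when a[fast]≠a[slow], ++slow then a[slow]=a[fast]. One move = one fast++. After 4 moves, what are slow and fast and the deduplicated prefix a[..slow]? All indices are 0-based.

(s=0,f=1) a[fast]=2=a[slow] dup → fast++
(s=0,f=2) a[fast]=4≠a[slow]=2 write a[1]=4 → slow++,fast++
(s=1,f=3) a[fast]=5≠a[slow]=4 write a[2]=5 → slow++,fast++
(s=2,f=4) a[fast]=8≠a[slow]=5 write a[3]=8 → slow++,fast++

slow=3, fast=5, prefix=[2, 4, 5, 8]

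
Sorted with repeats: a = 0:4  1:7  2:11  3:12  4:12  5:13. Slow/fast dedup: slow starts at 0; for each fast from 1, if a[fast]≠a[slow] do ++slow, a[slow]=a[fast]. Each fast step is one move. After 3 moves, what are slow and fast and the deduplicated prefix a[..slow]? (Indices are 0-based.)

(s=0,f=1) a[fast]=7≠a[slow]=4 write a[1]=7 → slow++,fast++
(s=1,f=2) a[fast]=11≠a[slow]=7 write a[2]=11 → slow++,fast++
(s=2,f=3) a[fast]=12≠a[slow]=11 write a[3]=12 → slow++,fast++

slow=3, fast=4, prefix=[4, 7, 11, 12]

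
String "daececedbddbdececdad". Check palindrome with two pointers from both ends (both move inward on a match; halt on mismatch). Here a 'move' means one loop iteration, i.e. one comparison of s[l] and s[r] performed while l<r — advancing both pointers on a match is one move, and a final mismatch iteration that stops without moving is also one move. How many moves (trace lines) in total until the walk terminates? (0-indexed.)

[0,19] 'd'=='d' → l++,r--
[1,18] 'a'=='a' → l++,r--
[2,17] 'e'!='d' → stop

3 moves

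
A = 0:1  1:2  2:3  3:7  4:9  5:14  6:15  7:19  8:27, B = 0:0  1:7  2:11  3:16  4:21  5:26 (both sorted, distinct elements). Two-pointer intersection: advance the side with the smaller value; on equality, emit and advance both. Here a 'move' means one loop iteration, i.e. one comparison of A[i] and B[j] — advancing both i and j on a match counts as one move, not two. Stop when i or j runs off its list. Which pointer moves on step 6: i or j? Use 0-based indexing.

i=0 j=0: 1>0, j++
i=0 j=1: 1<7, i++
i=1 j=1: 2<7, i++
i=2 j=1: 3<7, i++
i=3 j=1: 7==7 emit, i++,j++
i=4 j=2: 9<11, i++

i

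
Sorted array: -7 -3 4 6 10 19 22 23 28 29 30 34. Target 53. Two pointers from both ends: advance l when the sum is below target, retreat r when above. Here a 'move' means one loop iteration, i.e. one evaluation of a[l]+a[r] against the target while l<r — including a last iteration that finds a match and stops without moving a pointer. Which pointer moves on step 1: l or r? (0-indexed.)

l=0 r=11: -7+34=27 <53, l++

l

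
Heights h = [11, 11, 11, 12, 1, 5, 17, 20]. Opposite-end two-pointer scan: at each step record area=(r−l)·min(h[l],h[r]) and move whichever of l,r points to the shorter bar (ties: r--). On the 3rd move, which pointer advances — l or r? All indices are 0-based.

l

[0,7] min(11,20)*7=77 best=77 * → l++
[1,7] min(11,20)*6=66 best=77 → l++
[2,7] min(11,20)*5=55 best=77 → l++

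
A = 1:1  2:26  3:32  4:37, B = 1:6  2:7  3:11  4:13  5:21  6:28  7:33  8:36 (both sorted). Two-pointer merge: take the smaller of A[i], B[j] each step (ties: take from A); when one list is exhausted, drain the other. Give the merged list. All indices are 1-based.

[1, 6, 7, 11, 13, 21, 26, 28, 32, 33, 36, 37]

[i=1,j=1] A[i]=1<=B[j]=6 take 1 → i++
[i=2,j=1] A[i]=26>B[j]=6 take 6 → j++
[i=2,j=2] A[i]=26>B[j]=7 take 7 → j++
[i=2,j=3] A[i]=26>B[j]=11 take 11 → j++
[i=2,j=4] A[i]=26>B[j]=13 take 13 → j++
[i=2,j=5] A[i]=26>B[j]=21 take 21 → j++
[i=2,j=6] A[i]=26<=B[j]=28 take 26 → i++
[i=3,j=6] A[i]=32>B[j]=28 take 28 → j++
[i=3,j=7] A[i]=32<=B[j]=33 take 32 → i++
[i=4,j=7] A[i]=37>B[j]=33 take 33 → j++
[i=4,j=8] A[i]=37>B[j]=36 take 36 → j++
[i=4,j=9] B done, take A[i]=37 → i++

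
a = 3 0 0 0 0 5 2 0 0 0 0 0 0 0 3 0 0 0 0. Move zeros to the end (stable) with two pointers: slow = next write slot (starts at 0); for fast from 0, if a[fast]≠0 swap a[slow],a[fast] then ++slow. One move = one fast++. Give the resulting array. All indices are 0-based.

(s=0,f=0) a[fast]=3≠0 swap→a[0]=3 → slow++,fast++
(s=1,f=1) a[fast]=0 → fast++
(s=1,f=2) a[fast]=0 → fast++
(s=1,f=3) a[fast]=0 → fast++
(s=1,f=4) a[fast]=0 → fast++
(s=1,f=5) a[fast]=5≠0 swap→a[1]=5 → slow++,fast++
(s=2,f=6) a[fast]=2≠0 swap→a[2]=2 → slow++,fast++
(s=3,f=7) a[fast]=0 → fast++
(s=3,f=8) a[fast]=0 → fast++
(s=3,f=9) a[fast]=0 → fast++
(s=3,f=10) a[fast]=0 → fast++
(s=3,f=11) a[fast]=0 → fast++
(s=3,f=12) a[fast]=0 → fast++
(s=3,f=13) a[fast]=0 → fast++
(s=3,f=14) a[fast]=3≠0 swap→a[3]=3 → slow++,fast++
(s=4,f=15) a[fast]=0 → fast++
(s=4,f=16) a[fast]=0 → fast++
(s=4,f=17) a[fast]=0 → fast++
(s=4,f=18) a[fast]=0 → fast++

[3, 5, 2, 3, 0, 0, 0, 0, 0, 0, 0, 0, 0, 0, 0, 0, 0, 0, 0]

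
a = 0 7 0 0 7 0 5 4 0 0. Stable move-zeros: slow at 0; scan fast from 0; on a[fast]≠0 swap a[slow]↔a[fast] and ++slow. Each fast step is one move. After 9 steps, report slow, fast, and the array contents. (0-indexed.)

slow=0 fast=0: a[fast]=0, fast++
slow=0 fast=1: a[fast]=7≠0 swap→a[0]=7, slow++,fast++
slow=1 fast=2: a[fast]=0, fast++
slow=1 fast=3: a[fast]=0, fast++
slow=1 fast=4: a[fast]=7≠0 swap→a[1]=7, slow++,fast++
slow=2 fast=5: a[fast]=0, fast++
slow=2 fast=6: a[fast]=5≠0 swap→a[2]=5, slow++,fast++
slow=3 fast=7: a[fast]=4≠0 swap→a[3]=4, slow++,fast++
slow=4 fast=8: a[fast]=0, fast++

slow=4, fast=9, a=[7, 7, 5, 4, 0, 0, 0, 0, 0, 0]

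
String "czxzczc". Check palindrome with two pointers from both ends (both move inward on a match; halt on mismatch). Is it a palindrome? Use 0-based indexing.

[0,6] 'c'=='c' → l++,r--
[1,5] 'z'=='z' → l++,r--
[2,4] 'x'!='c' → stop

not a palindrome (mismatch at 2,4)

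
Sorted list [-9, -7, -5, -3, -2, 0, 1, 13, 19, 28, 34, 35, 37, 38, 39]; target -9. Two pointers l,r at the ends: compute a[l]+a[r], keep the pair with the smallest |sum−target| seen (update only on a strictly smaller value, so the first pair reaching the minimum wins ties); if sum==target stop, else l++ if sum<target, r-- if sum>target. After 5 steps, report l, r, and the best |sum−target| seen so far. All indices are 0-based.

l=0, r=9, best |Δ|=34

l=0 r=14: -9+39=30 d=39 *, r--
l=0 r=13: -9+38=29 d=38 *, r--
l=0 r=12: -9+37=28 d=37 *, r--
l=0 r=11: -9+35=26 d=35 *, r--
l=0 r=10: -9+34=25 d=34 *, r--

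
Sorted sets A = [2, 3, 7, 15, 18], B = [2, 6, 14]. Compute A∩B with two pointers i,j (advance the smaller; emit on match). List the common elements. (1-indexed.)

[i=1,j=1] 2==2 emit → i++,j++
[i=2,j=2] 3<6 → i++
[i=3,j=2] 7>6 → j++
[i=3,j=3] 7<14 → i++
[i=4,j=3] 15>14 → j++

intersection = [2]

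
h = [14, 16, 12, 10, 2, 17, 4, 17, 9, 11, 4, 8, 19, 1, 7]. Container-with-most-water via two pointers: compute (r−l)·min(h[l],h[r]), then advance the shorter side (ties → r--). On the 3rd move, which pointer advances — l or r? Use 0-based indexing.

[0,14] min(14,7)*14=98 best=98 * → r--
[0,13] min(14,1)*13=13 best=98 → r--
[0,12] min(14,19)*12=168 best=168 * → l++

l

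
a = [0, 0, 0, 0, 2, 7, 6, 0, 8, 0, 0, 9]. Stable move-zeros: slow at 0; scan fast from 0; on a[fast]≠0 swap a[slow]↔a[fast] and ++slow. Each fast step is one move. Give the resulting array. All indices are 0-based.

slow=0 fast=0: a[fast]=0, fast++
slow=0 fast=1: a[fast]=0, fast++
slow=0 fast=2: a[fast]=0, fast++
slow=0 fast=3: a[fast]=0, fast++
slow=0 fast=4: a[fast]=2≠0 swap→a[0]=2, slow++,fast++
slow=1 fast=5: a[fast]=7≠0 swap→a[1]=7, slow++,fast++
slow=2 fast=6: a[fast]=6≠0 swap→a[2]=6, slow++,fast++
slow=3 fast=7: a[fast]=0, fast++
slow=3 fast=8: a[fast]=8≠0 swap→a[3]=8, slow++,fast++
slow=4 fast=9: a[fast]=0, fast++
slow=4 fast=10: a[fast]=0, fast++
slow=4 fast=11: a[fast]=9≠0 swap→a[4]=9, slow++,fast++

[2, 7, 6, 8, 9, 0, 0, 0, 0, 0, 0, 0]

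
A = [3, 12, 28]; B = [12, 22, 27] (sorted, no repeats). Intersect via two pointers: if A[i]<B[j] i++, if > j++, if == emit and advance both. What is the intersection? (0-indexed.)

[i=0,j=0] 3<12 → i++
[i=1,j=0] 12==12 emit → i++,j++
[i=2,j=1] 28>22 → j++
[i=2,j=2] 28>27 → j++

intersection = [12]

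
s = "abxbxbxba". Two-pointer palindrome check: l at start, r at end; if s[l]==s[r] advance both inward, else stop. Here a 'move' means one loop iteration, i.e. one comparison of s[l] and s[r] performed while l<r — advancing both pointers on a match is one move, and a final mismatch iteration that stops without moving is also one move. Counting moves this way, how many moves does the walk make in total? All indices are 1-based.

4 moves

l=1 r=9: 'a'=='a', l++,r--
l=2 r=8: 'b'=='b', l++,r--
l=3 r=7: 'x'=='x', l++,r--
l=4 r=6: 'b'=='b', l++,r--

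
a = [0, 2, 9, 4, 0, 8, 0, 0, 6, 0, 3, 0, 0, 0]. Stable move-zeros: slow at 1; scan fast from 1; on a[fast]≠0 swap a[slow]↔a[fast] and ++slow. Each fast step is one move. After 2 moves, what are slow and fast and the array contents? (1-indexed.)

slow=1 fast=1: a[fast]=0, fast++
slow=1 fast=2: a[fast]=2≠0 swap→a[1]=2, slow++,fast++

slow=2, fast=3, a=[2, 0, 9, 4, 0, 8, 0, 0, 6, 0, 3, 0, 0, 0]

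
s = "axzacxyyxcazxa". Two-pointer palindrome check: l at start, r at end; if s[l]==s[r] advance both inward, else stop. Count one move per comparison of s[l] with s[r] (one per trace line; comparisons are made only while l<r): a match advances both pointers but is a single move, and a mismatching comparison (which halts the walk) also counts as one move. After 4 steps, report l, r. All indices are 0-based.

l=4, r=9

[0,13] 'a'=='a' → l++,r--
[1,12] 'x'=='x' → l++,r--
[2,11] 'z'=='z' → l++,r--
[3,10] 'a'=='a' → l++,r--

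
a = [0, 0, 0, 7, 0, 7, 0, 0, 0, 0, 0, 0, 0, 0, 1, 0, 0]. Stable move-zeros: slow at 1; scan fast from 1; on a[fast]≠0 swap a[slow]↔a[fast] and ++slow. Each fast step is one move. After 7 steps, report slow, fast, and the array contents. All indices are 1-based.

slow=1 fast=1: a[fast]=0, fast++
slow=1 fast=2: a[fast]=0, fast++
slow=1 fast=3: a[fast]=0, fast++
slow=1 fast=4: a[fast]=7≠0 swap→a[1]=7, slow++,fast++
slow=2 fast=5: a[fast]=0, fast++
slow=2 fast=6: a[fast]=7≠0 swap→a[2]=7, slow++,fast++
slow=3 fast=7: a[fast]=0, fast++

slow=3, fast=8, a=[7, 7, 0, 0, 0, 0, 0, 0, 0, 0, 0, 0, 0, 0, 1, 0, 0]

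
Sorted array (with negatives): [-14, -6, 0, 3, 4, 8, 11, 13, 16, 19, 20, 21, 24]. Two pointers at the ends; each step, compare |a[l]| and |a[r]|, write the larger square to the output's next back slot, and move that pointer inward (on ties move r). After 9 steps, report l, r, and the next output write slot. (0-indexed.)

[0,12] |-14|<=|24| out[12]=576 → r--
[0,11] |-14|<=|21| out[11]=441 → r--
[0,10] |-14|<=|20| out[10]=400 → r--
[0,9] |-14|<=|19| out[9]=361 → r--
[0,8] |-14|<=|16| out[8]=256 → r--
[0,7] |-14|>|13| out[7]=196 → l++
[1,7] |-6|<=|13| out[6]=169 → r--
[1,6] |-6|<=|11| out[5]=121 → r--
[1,5] |-6|<=|8| out[4]=64 → r--

l=1, r=4, next write slot=3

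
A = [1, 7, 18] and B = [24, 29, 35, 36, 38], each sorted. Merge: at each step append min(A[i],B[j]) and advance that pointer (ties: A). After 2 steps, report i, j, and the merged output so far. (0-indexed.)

i=2, j=0, merged so far=[1, 7]

[i=0,j=0] A[i]=1<=B[j]=24 take 1 → i++
[i=1,j=0] A[i]=7<=B[j]=24 take 7 → i++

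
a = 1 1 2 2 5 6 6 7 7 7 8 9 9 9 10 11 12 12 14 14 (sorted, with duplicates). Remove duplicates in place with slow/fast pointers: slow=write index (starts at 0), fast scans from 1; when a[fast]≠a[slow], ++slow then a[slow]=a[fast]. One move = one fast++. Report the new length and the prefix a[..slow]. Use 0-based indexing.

length 11; prefix = [1, 2, 5, 6, 7, 8, 9, 10, 11, 12, 14]

(s=0,f=1) a[fast]=1=a[slow] dup → fast++
(s=0,f=2) a[fast]=2≠a[slow]=1 write a[1]=2 → slow++,fast++
(s=1,f=3) a[fast]=2=a[slow] dup → fast++
(s=1,f=4) a[fast]=5≠a[slow]=2 write a[2]=5 → slow++,fast++
(s=2,f=5) a[fast]=6≠a[slow]=5 write a[3]=6 → slow++,fast++
(s=3,f=6) a[fast]=6=a[slow] dup → fast++
(s=3,f=7) a[fast]=7≠a[slow]=6 write a[4]=7 → slow++,fast++
(s=4,f=8) a[fast]=7=a[slow] dup → fast++
(s=4,f=9) a[fast]=7=a[slow] dup → fast++
(s=4,f=10) a[fast]=8≠a[slow]=7 write a[5]=8 → slow++,fast++
(s=5,f=11) a[fast]=9≠a[slow]=8 write a[6]=9 → slow++,fast++
(s=6,f=12) a[fast]=9=a[slow] dup → fast++
(s=6,f=13) a[fast]=9=a[slow] dup → fast++
(s=6,f=14) a[fast]=10≠a[slow]=9 write a[7]=10 → slow++,fast++
(s=7,f=15) a[fast]=11≠a[slow]=10 write a[8]=11 → slow++,fast++
(s=8,f=16) a[fast]=12≠a[slow]=11 write a[9]=12 → slow++,fast++
(s=9,f=17) a[fast]=12=a[slow] dup → fast++
(s=9,f=18) a[fast]=14≠a[slow]=12 write a[10]=14 → slow++,fast++
(s=10,f=19) a[fast]=14=a[slow] dup → fast++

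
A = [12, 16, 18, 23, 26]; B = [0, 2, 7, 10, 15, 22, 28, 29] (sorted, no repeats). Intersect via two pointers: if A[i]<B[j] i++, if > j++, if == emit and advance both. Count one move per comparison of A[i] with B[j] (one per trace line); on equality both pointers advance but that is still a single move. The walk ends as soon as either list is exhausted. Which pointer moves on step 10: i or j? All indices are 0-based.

i=0 j=0: 12>0, j++
i=0 j=1: 12>2, j++
i=0 j=2: 12>7, j++
i=0 j=3: 12>10, j++
i=0 j=4: 12<15, i++
i=1 j=4: 16>15, j++
i=1 j=5: 16<22, i++
i=2 j=5: 18<22, i++
i=3 j=5: 23>22, j++
i=3 j=6: 23<28, i++

i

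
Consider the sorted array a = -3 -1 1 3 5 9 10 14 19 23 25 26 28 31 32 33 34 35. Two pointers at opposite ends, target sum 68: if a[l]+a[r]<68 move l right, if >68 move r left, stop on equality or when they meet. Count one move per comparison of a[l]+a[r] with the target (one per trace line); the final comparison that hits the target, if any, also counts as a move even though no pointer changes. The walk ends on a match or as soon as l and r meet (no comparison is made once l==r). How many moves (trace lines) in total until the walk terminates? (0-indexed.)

16 moves

l=0 r=17: -3+35=32 <68, l++
l=1 r=17: -1+35=34 <68, l++
l=2 r=17: 1+35=36 <68, l++
l=3 r=17: 3+35=38 <68, l++
l=4 r=17: 5+35=40 <68, l++
l=5 r=17: 9+35=44 <68, l++
l=6 r=17: 10+35=45 <68, l++
l=7 r=17: 14+35=49 <68, l++
l=8 r=17: 19+35=54 <68, l++
l=9 r=17: 23+35=58 <68, l++
l=10 r=17: 25+35=60 <68, l++
l=11 r=17: 26+35=61 <68, l++
l=12 r=17: 28+35=63 <68, l++
l=13 r=17: 31+35=66 <68, l++
l=14 r=17: 32+35=67 <68, l++
l=15 r=17: 33+35=68, found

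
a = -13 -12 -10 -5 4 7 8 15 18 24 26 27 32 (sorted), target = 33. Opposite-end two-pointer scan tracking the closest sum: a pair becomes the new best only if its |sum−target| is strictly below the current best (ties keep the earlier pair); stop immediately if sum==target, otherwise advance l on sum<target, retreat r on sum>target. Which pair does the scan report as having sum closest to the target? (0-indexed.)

pair (7, 26) with sum 33 (|Δ|=0)

l=0 r=12: -13+32=19 d=14 *, l++
l=1 r=12: -12+32=20 d=13 *, l++
l=2 r=12: -10+32=22 d=11 *, l++
l=3 r=12: -5+32=27 d=6 *, l++
l=4 r=12: 4+32=36 d=3 *, r--
l=4 r=11: 4+27=31 d=2 *, l++
l=5 r=11: 7+27=34 d=1 *, r--
l=5 r=10: 7+26=33 d=0 *, stop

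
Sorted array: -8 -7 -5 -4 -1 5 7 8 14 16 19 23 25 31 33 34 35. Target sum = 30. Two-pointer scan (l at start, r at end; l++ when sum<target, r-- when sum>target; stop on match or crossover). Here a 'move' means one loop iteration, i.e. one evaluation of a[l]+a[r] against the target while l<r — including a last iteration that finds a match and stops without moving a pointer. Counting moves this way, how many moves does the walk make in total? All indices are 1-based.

[1,17] -8+35=27 <30 → l++
[2,17] -7+35=28 <30 → l++
[3,17] -5+35=30 → found

3 moves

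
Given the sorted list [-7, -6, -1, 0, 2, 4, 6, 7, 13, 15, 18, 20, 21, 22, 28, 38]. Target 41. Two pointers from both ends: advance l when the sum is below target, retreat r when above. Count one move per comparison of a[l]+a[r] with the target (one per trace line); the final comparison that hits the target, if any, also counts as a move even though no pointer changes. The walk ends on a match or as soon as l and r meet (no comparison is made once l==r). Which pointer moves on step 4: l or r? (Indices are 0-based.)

l

[0,15] -7+38=31 <41 → l++
[1,15] -6+38=32 <41 → l++
[2,15] -1+38=37 <41 → l++
[3,15] 0+38=38 <41 → l++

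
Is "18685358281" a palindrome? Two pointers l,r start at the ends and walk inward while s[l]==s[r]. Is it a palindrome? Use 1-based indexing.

not a palindrome (mismatch at 3,9)

[1,11] '1'=='1' → l++,r--
[2,10] '8'=='8' → l++,r--
[3,9] '6'!='2' → stop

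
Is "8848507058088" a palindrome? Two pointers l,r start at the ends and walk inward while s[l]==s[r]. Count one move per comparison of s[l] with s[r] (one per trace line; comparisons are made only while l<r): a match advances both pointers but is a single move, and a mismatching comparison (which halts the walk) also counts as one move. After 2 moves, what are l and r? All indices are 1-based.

l=3, r=11

[1,13] '8'=='8' → l++,r--
[2,12] '8'=='8' → l++,r--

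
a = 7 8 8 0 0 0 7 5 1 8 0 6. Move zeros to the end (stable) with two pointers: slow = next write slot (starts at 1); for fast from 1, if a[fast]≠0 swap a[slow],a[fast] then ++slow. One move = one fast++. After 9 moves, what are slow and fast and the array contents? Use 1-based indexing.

slow=7, fast=10, a=[7, 8, 8, 7, 5, 1, 0, 0, 0, 8, 0, 6]

slow=1 fast=1: a[fast]=7≠0 swap→a[1]=7, slow++,fast++
slow=2 fast=2: a[fast]=8≠0 swap→a[2]=8, slow++,fast++
slow=3 fast=3: a[fast]=8≠0 swap→a[3]=8, slow++,fast++
slow=4 fast=4: a[fast]=0, fast++
slow=4 fast=5: a[fast]=0, fast++
slow=4 fast=6: a[fast]=0, fast++
slow=4 fast=7: a[fast]=7≠0 swap→a[4]=7, slow++,fast++
slow=5 fast=8: a[fast]=5≠0 swap→a[5]=5, slow++,fast++
slow=6 fast=9: a[fast]=1≠0 swap→a[6]=1, slow++,fast++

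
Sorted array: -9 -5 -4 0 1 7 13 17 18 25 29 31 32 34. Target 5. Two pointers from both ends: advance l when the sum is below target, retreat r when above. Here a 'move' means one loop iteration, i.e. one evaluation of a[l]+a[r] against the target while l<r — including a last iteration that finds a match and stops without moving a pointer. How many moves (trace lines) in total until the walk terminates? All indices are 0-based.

13 moves

[0,13] -9+34=25 >5 → r--
[0,12] -9+32=23 >5 → r--
[0,11] -9+31=22 >5 → r--
[0,10] -9+29=20 >5 → r--
[0,9] -9+25=16 >5 → r--
[0,8] -9+18=9 >5 → r--
[0,7] -9+17=8 >5 → r--
[0,6] -9+13=4 <5 → l++
[1,6] -5+13=8 >5 → r--
[1,5] -5+7=2 <5 → l++
[2,5] -4+7=3 <5 → l++
[3,5] 0+7=7 >5 → r--
[3,4] 0+1=1 <5 → l++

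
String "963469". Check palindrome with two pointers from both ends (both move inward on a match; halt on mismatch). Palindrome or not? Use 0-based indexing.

not a palindrome (mismatch at 2,3)

[0,5] '9'=='9' → l++,r--
[1,4] '6'=='6' → l++,r--
[2,3] '3'!='4' → stop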